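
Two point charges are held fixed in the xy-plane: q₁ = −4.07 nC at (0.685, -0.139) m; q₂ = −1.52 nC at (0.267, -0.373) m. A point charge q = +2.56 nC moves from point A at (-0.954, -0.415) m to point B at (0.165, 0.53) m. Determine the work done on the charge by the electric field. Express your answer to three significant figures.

The work done by the electric force is W_field = −ΔU = −q(V_B − V_A) = q(V_A − V_B).
At A: distances to the source charges are 1.66 m, 1.22 m; V_A = Σ kqᵢ/rᵢ = -33.2 V.
At B: distances to the source charges are 0.847 m, 0.909 m; V_B = Σ kqᵢ/rᵢ = -58.2 V.
ΔV = V_B − V_A = -25.0 V.
W_field = −qΔV = −(2.56×10⁻⁹ C)(-25.0 V) = 6.41×10⁻⁸ J.

6.41×10⁻⁸ J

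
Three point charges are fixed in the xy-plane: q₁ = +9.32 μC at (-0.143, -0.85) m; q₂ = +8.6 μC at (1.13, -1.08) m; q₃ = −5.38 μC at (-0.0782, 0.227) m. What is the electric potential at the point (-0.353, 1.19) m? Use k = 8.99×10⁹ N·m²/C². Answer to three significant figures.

2.11×10⁴ V

The total potential is the scalar sum of each charge's contribution, V = Σ kqᵢ/rᵢ.
Distances from the field point to each charge: r₁ = 2.05 m, r₂ = 2.71 m, r₃ = 1.00 m.
V = k[(9.32×10⁻⁶)/(2.05) + (8.60×10⁻⁶)/(2.71) + (-5.38×10⁻⁶)/(1.00)] = 2.11×10⁴ V.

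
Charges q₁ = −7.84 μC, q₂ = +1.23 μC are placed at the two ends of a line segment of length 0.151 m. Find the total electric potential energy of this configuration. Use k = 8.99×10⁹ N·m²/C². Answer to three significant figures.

-0.574 J

The assembly work is the sum of pairwise potential energies, U = Σ_{i<j} kqᵢqⱼ/rᵢⱼ.
The separation is r = 0.151 m.
U = (-0.574) = -0.574 J.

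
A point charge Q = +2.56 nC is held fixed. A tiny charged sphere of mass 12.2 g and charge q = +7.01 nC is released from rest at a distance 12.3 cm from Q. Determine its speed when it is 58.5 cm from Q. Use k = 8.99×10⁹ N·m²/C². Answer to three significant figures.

0.0130 m/s

Only the electrostatic force acts, so mechanical energy is conserved: ½mv² = U₁ − U₂ = kQq(1/r₁ − 1/r₂).
U₁ − U₂ = (8.99×10⁹ N·m²/C²)(2.56×10⁻⁹ C)(7.01×10⁻⁹ C)(1/0.123 − 1/0.585) = 1.04×10⁻⁶ J.
v = √(2·1.04×10⁻⁶/0.0122) = 0.0130 m/s.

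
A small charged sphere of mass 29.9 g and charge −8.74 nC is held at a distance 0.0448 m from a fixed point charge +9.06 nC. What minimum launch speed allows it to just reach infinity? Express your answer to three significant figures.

To just escape, total mechanical energy must reach zero at infinity: ½mv²_min + U = 0, so ½mv²_min = −U = |kQq|/r.
|U| = |kQq|/r = (8.99×10⁹ N·m²/C²)(9.06×10⁻⁹)(8.74×10⁻⁹)/(0.0448) = 1.59×10⁻⁵ J.
v_min = √(2|U|/m) = √(2·1.59×10⁻⁵/0.0299) = 0.0326 m/s.

0.0326 m/s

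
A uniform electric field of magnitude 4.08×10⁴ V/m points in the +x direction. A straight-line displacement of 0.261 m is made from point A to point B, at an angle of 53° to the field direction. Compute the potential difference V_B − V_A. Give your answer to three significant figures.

Only the component of displacement along E changes the potential: ΔV = −E·d·cosθ.
ΔV = −(4.08×10⁴ V/m)(0.261 m)cos53° = -6410 V.

-6410 V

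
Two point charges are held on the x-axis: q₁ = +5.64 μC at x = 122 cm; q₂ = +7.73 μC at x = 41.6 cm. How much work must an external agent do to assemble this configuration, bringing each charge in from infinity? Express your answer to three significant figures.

0.487 J

The work to assemble the configuration equals its total potential energy, U = Σ kqᵢqⱼ/rᵢⱼ over all pairs.
Pair separations: r₁₂ = 0.804 m.
U = (0.487) = 0.487 J.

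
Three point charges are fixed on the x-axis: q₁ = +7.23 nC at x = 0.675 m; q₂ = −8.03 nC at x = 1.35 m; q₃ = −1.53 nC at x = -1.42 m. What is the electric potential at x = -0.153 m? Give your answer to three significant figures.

19.6 V

The total potential is the scalar sum of each charge's contribution, V = Σ kqᵢ/rᵢ.
Distances from the field point to each charge: r₁ = 0.828 m, r₂ = 1.50 m, r₃ = 1.27 m.
V = k[(7.23×10⁻⁹)/(0.828) + (-8.03×10⁻⁹)/(1.50) + (-1.53×10⁻⁹)/(1.27)] = 19.6 V.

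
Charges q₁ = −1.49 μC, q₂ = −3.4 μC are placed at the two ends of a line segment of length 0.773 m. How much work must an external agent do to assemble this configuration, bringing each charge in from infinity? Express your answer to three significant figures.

0.0589 J

The assembly work is the sum of pairwise potential energies, U = Σ_{i<j} kqᵢqⱼ/rᵢⱼ.
The separation is r = 0.773 m.
U = (0.0589) = 0.0589 J.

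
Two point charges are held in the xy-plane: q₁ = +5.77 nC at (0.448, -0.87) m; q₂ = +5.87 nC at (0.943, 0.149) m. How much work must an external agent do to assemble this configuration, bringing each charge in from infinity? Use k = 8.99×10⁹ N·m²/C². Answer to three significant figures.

2.69×10⁻⁷ J

The work to assemble the configuration equals its total potential energy, U = Σ kqᵢqⱼ/rᵢⱼ over all pairs.
Pair separations: r₁₂ = 1.13 m.
U = (2.69×10⁻⁷) = 2.69×10⁻⁷ J.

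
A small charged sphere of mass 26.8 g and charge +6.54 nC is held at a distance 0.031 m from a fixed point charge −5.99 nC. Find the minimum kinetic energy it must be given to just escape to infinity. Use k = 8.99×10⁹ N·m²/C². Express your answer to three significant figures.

1.14×10⁻⁵ J

To just escape, total mechanical energy must reach zero at infinity: ½mv²_min + U = 0, so ½mv²_min = −U = |kQq|/r.
|U| = |kQq|/r = (8.99×10⁹ N·m²/C²)(5.99×10⁻⁹)(6.54×10⁻⁹)/(0.0310) = 1.14×10⁻⁵ J.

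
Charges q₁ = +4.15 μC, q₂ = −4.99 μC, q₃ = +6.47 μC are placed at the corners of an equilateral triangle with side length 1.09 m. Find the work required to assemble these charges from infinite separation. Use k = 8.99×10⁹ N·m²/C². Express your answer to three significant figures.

The work to assemble the configuration equals its total potential energy, U = Σ kqᵢqⱼ/rᵢⱼ over all pairs.
All three pair separations equal the side length, 1.09 m.
U = (-0.171) + (0.221) + (-0.266) = -0.216 J.

-0.216 J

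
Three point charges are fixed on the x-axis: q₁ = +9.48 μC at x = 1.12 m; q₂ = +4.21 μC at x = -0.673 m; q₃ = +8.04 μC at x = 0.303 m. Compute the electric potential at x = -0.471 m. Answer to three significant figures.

Electric potential is a scalar, so the contributions from each charge add algebraically: V = Σ kqᵢ/rᵢ.
Distances from the field point to each charge: r₁ = 1.59 m, r₂ = 0.202 m, r₃ = 0.774 m.
V = k[(9.48×10⁻⁶)/(1.59) + (4.21×10⁻⁶)/(0.202) + (8.04×10⁻⁶)/(0.774)] = 3.34×10⁵ V.

3.34×10⁵ V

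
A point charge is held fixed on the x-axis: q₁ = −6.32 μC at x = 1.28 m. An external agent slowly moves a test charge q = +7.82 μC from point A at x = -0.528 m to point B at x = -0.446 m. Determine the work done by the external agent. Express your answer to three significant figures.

For quasistatic motion the external work equals the change in potential energy: W_ext = qΔV = q(V_B − V_A).
At A: distance to the source charge is 1.81 m; V_A = kq₁/r = -3.14×10⁴ V.
At B: distance to the source charge is 1.73 m; V_B = kq₁/r = -3.29×10⁴ V.
ΔV = V_B − V_A = -1490 V.
W_ext = qΔV = (7.82×10⁻⁶ C)(-1490 V) = -0.0117 J.

-0.0117 J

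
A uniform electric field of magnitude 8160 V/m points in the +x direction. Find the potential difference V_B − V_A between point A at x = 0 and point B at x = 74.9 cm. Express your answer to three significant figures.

In a uniform field, potential decreases in the direction of E: V_B − V_A = −E·Δx.
V_B − V_A = −(8160 V/m)(0.749 m) = -6110 V.

-6110 V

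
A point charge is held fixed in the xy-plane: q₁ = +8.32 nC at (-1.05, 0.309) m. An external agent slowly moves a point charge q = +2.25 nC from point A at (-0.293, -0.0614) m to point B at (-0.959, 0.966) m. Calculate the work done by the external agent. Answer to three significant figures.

For quasistatic motion the external work equals the change in potential energy: W_ext = qΔV = q(V_B − V_A).
At A: distance to the source charge is 0.843 m; V_A = kq₁/r = 88.8 V.
At B: distance to the source charge is 0.663 m; V_B = kq₁/r = 113 V.
ΔV = V_B − V_A = 24.0 V.
W_ext = qΔV = (2.25×10⁻⁹ C)(24.0 V) = 5.40×10⁻⁸ J.

5.40×10⁻⁸ J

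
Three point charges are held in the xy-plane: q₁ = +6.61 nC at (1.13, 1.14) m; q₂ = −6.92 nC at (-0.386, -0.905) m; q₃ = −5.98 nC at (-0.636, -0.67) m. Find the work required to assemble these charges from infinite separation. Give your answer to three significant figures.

The assembly work is the sum of pairwise potential energies, U = Σ_{i<j} kqᵢqⱼ/rᵢⱼ.
Pair separations: r₁₂ = 2.55 m, r₁₃ = 2.53 m, r₂₃ = 0.343 m.
U = (-1.62×10⁻⁷) + (-1.41×10⁻⁷) + (1.08×10⁻⁶) = 7.82×10⁻⁷ J.

7.82×10⁻⁷ J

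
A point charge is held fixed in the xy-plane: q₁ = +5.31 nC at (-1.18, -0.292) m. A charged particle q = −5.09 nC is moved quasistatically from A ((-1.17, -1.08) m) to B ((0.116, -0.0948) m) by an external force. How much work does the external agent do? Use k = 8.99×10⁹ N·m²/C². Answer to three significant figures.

1.23×10⁻⁷ J

For quasistatic motion the external work equals the change in potential energy: W_ext = qΔV = q(V_B − V_A).
At A: distance to the source charge is 0.788 m; V_A = kq₁/r = 60.6 V.
At B: distance to the source charge is 1.31 m; V_B = kq₁/r = 36.4 V.
ΔV = V_B − V_A = -24.2 V.
W_ext = qΔV = (-5.09×10⁻⁹ C)(-24.2 V) = 1.23×10⁻⁷ J.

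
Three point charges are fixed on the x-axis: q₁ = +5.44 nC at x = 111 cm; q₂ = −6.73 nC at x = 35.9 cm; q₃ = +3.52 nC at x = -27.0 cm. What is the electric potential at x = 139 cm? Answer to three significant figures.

135 V

Electric potential is a scalar, so the contributions from each charge add algebraically: V = Σ kqᵢ/rᵢ.
Distances from the field point to each charge: r₁ = 0.280 m, r₂ = 1.03 m, r₃ = 1.66 m.
V = k[(5.44×10⁻⁹)/(0.280) + (-6.73×10⁻⁹)/(1.03) + (3.52×10⁻⁹)/(1.66)] = 135 V.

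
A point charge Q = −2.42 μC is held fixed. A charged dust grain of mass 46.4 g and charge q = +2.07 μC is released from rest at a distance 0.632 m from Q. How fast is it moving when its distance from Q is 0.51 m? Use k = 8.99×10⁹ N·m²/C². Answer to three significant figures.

0.857 m/s

Only the electrostatic force acts, so mechanical energy is conserved: ½mv² = U₁ − U₂ = kQq(1/r₁ − 1/r₂).
U₁ − U₂ = (8.99×10⁹ N·m²/C²)(-2.42×10⁻⁶ C)(2.07×10⁻⁶ C)(1/0.632 − 1/0.510) = 0.0170 J.
v = √(2·0.0170/0.0464) = 0.857 m/s.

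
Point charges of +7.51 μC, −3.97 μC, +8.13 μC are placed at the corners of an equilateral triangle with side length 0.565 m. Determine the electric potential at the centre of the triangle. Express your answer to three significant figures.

3.22×10⁵ V

Electric potential is a scalar, so the contributions from each charge add algebraically: V = Σ kqᵢ/rᵢ.
The distance from each vertex to the centroid is a/√3 = 0.326 m.
V = k[(7.51×10⁻⁶)/(0.326) + (-3.97×10⁻⁶)/(0.326) + (8.13×10⁻⁶)/(0.326)] = 3.22×10⁵ V.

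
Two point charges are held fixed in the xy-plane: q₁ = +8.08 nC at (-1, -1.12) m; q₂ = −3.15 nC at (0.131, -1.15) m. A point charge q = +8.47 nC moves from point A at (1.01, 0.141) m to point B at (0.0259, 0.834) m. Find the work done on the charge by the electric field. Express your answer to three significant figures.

The work done by the electric force is W_field = −ΔU = −q(V_B − V_A) = q(V_A − V_B).
At A: distances to the source charges are 2.37 m, 1.56 m; V_A = Σ kqᵢ/rᵢ = 12.5 V.
At B: distances to the source charges are 2.21 m, 1.99 m; V_B = Σ kqᵢ/rᵢ = 18.7 V.
ΔV = V_B − V_A = 6.18 V.
W_field = −qΔV = −(8.47×10⁻⁹ C)(6.18 V) = -5.23×10⁻⁸ J.

-5.23×10⁻⁸ J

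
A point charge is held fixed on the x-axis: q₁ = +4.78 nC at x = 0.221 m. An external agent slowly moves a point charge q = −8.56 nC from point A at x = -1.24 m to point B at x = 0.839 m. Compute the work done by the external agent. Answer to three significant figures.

-3.43×10⁻⁷ J

For quasistatic motion the external work equals the change in potential energy: W_ext = qΔV = q(V_B − V_A).
At A: distance to the source charge is 1.46 m; V_A = kq₁/r = 29.4 V.
At B: distance to the source charge is 0.618 m; V_B = kq₁/r = 69.5 V.
ΔV = V_B − V_A = 40.1 V.
W_ext = qΔV = (-8.56×10⁻⁹ C)(40.1 V) = -3.43×10⁻⁷ J.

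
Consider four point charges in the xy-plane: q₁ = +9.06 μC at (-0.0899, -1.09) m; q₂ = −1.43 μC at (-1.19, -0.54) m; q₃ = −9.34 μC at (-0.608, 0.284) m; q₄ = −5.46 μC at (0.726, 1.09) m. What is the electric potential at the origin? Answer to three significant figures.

Electric potential is a scalar, so the contributions from each charge add algebraically: V = Σ kqᵢ/rᵢ.
Distances from the field point to each charge: r₁ = 1.09 m, r₂ = 1.31 m, r₃ = 0.671 m, r₄ = 1.31 m.
V = k[(9.06×10⁻⁶)/(1.09) + (-1.43×10⁻⁶)/(1.31) + (-9.34×10⁻⁶)/(0.671) + (-5.46×10⁻⁶)/(1.31)] = -9.80×10⁴ V.

-9.80×10⁴ V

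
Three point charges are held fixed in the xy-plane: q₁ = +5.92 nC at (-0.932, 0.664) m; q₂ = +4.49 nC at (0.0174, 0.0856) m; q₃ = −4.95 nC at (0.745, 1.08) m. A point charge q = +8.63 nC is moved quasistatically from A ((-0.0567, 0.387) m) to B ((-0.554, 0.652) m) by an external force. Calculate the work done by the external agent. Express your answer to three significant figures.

1.06×10⁻⁷ J

For quasistatic motion the external work equals the change in potential energy: W_ext = qΔV = q(V_B − V_A).
At A: distances to the source charges are 0.918 m, 0.310 m, 1.06 m; V_A = Σ kqᵢ/rᵢ = 146 V.
At B: distances to the source charges are 0.378 m, 0.805 m, 1.37 m; V_B = Σ kqᵢ/rᵢ = 158 V.
ΔV = V_B − V_A = 12.3 V.
W_ext = qΔV = (8.63×10⁻⁹ C)(12.3 V) = 1.06×10⁻⁷ J.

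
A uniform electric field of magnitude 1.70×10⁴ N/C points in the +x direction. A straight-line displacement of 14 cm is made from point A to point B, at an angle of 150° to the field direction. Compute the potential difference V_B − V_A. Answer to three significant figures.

2060 V

Only the component of displacement along E changes the potential: ΔV = −E·d·cosθ.
ΔV = −(1.70×10⁴ V/m)(0.140 m)cos150° = 2060 V.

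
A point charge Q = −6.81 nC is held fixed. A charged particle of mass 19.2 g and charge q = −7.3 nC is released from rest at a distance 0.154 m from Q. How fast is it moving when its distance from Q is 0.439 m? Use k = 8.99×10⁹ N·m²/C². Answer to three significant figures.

Only the electrostatic force acts, so mechanical energy is conserved: ½mv² = U₁ − U₂ = kQq(1/r₁ − 1/r₂).
U₁ − U₂ = (8.99×10⁹ N·m²/C²)(-6.81×10⁻⁹ C)(-7.30×10⁻⁹ C)(1/0.154 − 1/0.439) = 1.88×10⁻⁶ J.
v = √(2·1.88×10⁻⁶/0.0192) = 0.0140 m/s.

0.0140 m/s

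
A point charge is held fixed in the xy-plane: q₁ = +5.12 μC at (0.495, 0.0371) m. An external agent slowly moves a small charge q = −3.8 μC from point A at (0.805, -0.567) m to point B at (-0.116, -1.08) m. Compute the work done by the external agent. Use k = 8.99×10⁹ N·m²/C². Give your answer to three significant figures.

0.120 J

For quasistatic motion the external work equals the change in potential energy: W_ext = qΔV = q(V_B − V_A).
At A: distance to the source charge is 0.679 m; V_A = kq₁/r = 6.78×10⁴ V.
At B: distance to the source charge is 1.27 m; V_B = kq₁/r = 3.61×10⁴ V.
ΔV = V_B − V_A = -3.16×10⁴ V.
W_ext = qΔV = (-3.80×10⁻⁶ C)(-3.16×10⁴ V) = 0.120 J.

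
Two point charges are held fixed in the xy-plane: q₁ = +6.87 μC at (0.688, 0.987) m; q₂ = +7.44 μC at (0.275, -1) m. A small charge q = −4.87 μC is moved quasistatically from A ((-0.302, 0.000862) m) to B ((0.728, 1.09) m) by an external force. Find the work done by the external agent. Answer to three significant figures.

For quasistatic motion the external work equals the change in potential energy: W_ext = qΔV = q(V_B − V_A).
At A: distances to the source charges are 1.40 m, 1.16 m; V_A = Σ kqᵢ/rᵢ = 1.02×10⁵ V.
At B: distances to the source charges are 0.110 m, 2.14 m; V_B = Σ kqᵢ/rᵢ = 5.90×10⁵ V.
ΔV = V_B − V_A = 4.88×10⁵ V.
W_ext = qΔV = (-4.87×10⁻⁶ C)(4.88×10⁵ V) = -2.38 J.

-2.38 J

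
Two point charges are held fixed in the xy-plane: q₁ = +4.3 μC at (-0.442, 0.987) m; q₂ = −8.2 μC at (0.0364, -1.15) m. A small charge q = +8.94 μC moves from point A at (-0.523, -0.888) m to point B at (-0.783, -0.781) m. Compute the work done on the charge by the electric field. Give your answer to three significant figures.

The work done by the electric force is W_field = −ΔU = −q(V_B − V_A) = q(V_A − V_B).
At A: distances to the source charges are 1.88 m, 0.618 m; V_A = Σ kqᵢ/rᵢ = -9.87×10⁴ V.
At B: distances to the source charges are 1.80 m, 0.899 m; V_B = Σ kqᵢ/rᵢ = -6.06×10⁴ V.
ΔV = V_B − V_A = 3.82×10⁴ V.
W_field = −qΔV = −(8.94×10⁻⁶ C)(3.82×10⁴ V) = -0.341 J.

-0.341 J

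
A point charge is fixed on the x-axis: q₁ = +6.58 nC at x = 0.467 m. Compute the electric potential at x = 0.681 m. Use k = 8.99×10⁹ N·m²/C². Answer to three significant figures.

276 V

The total potential is the scalar sum of each charge's contribution, V = Σ kqᵢ/rᵢ.
V = k[(6.58×10⁻⁹)/(0.214)] = 276 V.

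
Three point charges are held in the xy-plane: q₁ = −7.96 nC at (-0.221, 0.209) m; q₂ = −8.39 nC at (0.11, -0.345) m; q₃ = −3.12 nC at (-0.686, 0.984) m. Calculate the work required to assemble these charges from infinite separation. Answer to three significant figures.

The assembly work is the sum of pairwise potential energies, U = Σ_{i<j} kqᵢqⱼ/rᵢⱼ.
Pair separations: r₁₂ = 0.645 m, r₁₃ = 0.904 m, r₂₃ = 1.55 m.
U = (9.30×10⁻⁷) + (2.47×10⁻⁷) + (1.52×10⁻⁷) = 1.33×10⁻⁶ J.

1.33×10⁻⁶ J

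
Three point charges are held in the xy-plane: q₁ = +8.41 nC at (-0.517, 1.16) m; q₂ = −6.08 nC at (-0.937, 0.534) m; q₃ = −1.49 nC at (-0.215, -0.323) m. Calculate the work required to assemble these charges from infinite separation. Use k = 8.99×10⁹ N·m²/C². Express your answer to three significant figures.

The assembly work is the sum of pairwise potential energies, U = Σ_{i<j} kqᵢqⱼ/rᵢⱼ.
Pair separations: r₁₂ = 0.754 m, r₁₃ = 1.51 m, r₂₃ = 1.12 m.
U = (-6.10×10⁻⁷) + (-7.44×10⁻⁸) + (7.27×10⁻⁸) = -6.12×10⁻⁷ J.

-6.12×10⁻⁷ J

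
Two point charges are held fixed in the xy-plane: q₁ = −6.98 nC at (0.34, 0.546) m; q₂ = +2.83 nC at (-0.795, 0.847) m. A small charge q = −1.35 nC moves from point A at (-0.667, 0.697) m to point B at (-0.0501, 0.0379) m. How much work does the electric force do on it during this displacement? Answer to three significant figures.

-1.92×10⁻⁷ J

The work done by the electric force is W_field = −ΔU = −q(V_B − V_A) = q(V_A − V_B).
At A: distances to the source charges are 1.02 m, 0.197 m; V_A = Σ kqᵢ/rᵢ = 67.4 V.
At B: distances to the source charges are 0.641 m, 1.10 m; V_B = Σ kqᵢ/rᵢ = -74.8 V.
ΔV = V_B − V_A = -142 V.
W_field = −qΔV = −(-1.35×10⁻⁹ C)(-142 V) = -1.92×10⁻⁷ J.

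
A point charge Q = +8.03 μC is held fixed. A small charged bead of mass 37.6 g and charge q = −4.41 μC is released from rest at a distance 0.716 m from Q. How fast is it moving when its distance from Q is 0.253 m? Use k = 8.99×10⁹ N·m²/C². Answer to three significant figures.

Only the electrostatic force acts, so mechanical energy is conserved: ½mv² = U₁ − U₂ = kQq(1/r₁ − 1/r₂).
U₁ − U₂ = (8.99×10⁹ N·m²/C²)(8.03×10⁻⁶ C)(-4.41×10⁻⁶ C)(1/0.716 − 1/0.253) = 0.814 J.
v = √(2·0.814/0.0376) = 6.58 m/s.

6.58 m/s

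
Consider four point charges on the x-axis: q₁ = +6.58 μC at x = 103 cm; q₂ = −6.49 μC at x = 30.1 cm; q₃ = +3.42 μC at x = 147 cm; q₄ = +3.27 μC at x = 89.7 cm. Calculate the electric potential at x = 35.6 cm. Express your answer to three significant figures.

Electric potential is a scalar, so the contributions from each charge add algebraically: V = Σ kqᵢ/rᵢ.
Distances from the field point to each charge: r₁ = 0.674 m, r₂ = 0.0550 m, r₃ = 1.11 m, r₄ = 0.541 m.
V = k[(6.58×10⁻⁶)/(0.674) + (-6.49×10⁻⁶)/(0.0550) + (3.42×10⁻⁶)/(1.11) + (3.27×10⁻⁶)/(0.541)] = -8.91×10⁵ V.

-8.91×10⁵ V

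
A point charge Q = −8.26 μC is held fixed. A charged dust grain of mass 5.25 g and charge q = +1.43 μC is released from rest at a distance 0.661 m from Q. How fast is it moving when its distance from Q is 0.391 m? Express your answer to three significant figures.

Only the electrostatic force acts, so mechanical energy is conserved: ½mv² = U₁ − U₂ = kQq(1/r₁ − 1/r₂).
U₁ − U₂ = (8.99×10⁹ N·m²/C²)(-8.26×10⁻⁶ C)(1.43×10⁻⁶ C)(1/0.661 − 1/0.391) = 0.111 J.
v = √(2·0.111/5.25×10⁻³) = 6.50 m/s.

6.50 m/s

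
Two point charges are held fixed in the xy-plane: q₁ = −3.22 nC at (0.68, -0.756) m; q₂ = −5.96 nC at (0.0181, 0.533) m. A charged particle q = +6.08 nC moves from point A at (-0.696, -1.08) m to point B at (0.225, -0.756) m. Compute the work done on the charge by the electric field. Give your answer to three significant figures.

3.27×10⁻⁷ J

The work done by the electric force is W_field = −ΔU = −q(V_B − V_A) = q(V_A − V_B).
At A: distances to the source charges are 1.41 m, 1.76 m; V_A = Σ kqᵢ/rᵢ = -50.9 V.
At B: distances to the source charges are 0.455 m, 1.31 m; V_B = Σ kqᵢ/rᵢ = -105 V.
ΔV = V_B − V_A = -53.8 V.
W_field = −qΔV = −(6.08×10⁻⁹ C)(-53.8 V) = 3.27×10⁻⁷ J.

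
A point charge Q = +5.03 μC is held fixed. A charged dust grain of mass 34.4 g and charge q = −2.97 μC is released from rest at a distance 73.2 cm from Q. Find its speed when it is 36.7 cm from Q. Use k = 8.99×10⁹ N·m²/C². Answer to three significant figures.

Only the electrostatic force acts, so mechanical energy is conserved: ½mv² = U₁ − U₂ = kQq(1/r₁ − 1/r₂).
U₁ − U₂ = (8.99×10⁹ N·m²/C²)(5.03×10⁻⁶ C)(-2.97×10⁻⁶ C)(1/0.732 − 1/0.367) = 0.182 J.
v = √(2·0.182/0.0344) = 3.26 m/s.

3.26 m/s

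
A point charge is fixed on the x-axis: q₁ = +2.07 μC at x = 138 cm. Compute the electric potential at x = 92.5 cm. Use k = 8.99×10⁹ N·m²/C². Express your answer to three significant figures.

Electric potential is a scalar, so the contributions from each charge add algebraically: V = Σ kqᵢ/rᵢ.
V = k[(2.07×10⁻⁶)/(0.455)] = 4.09×10⁴ V.

4.09×10⁴ V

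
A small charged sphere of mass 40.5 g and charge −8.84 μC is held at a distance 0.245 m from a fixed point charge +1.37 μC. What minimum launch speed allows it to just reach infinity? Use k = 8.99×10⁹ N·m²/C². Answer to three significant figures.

To just escape, total mechanical energy must reach zero at infinity: ½mv²_min + U = 0, so ½mv²_min = −U = |kQq|/r.
|U| = |kQq|/r = (8.99×10⁹ N·m²/C²)(1.37×10⁻⁶)(8.84×10⁻⁶)/(0.245) = 0.444 J.
v_min = √(2|U|/m) = √(2·0.444/0.0405) = 4.68 m/s.

4.68 m/s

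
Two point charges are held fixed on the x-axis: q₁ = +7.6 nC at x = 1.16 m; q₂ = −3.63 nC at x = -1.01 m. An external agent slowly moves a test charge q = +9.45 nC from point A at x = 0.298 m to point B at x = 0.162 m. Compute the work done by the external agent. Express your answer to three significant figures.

-1.29×10⁻⁷ J

For quasistatic motion the external work equals the change in potential energy: W_ext = qΔV = q(V_B − V_A).
At A: distances to the source charges are 0.862 m, 1.31 m; V_A = Σ kqᵢ/rᵢ = 54.3 V.
At B: distances to the source charges are 0.998 m, 1.17 m; V_B = Σ kqᵢ/rᵢ = 40.6 V.
ΔV = V_B − V_A = -13.7 V.
W_ext = qΔV = (9.45×10⁻⁹ C)(-13.7 V) = -1.29×10⁻⁷ J.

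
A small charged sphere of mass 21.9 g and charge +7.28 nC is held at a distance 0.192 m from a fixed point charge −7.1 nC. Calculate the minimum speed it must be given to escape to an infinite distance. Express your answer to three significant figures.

0.0149 m/s

To just escape, total mechanical energy must reach zero at infinity: ½mv²_min + U = 0, so ½mv²_min = −U = |kQq|/r.
|U| = |kQq|/r = (8.99×10⁹ N·m²/C²)(7.10×10⁻⁹)(7.28×10⁻⁹)/(0.192) = 2.42×10⁻⁶ J.
v_min = √(2|U|/m) = √(2·2.42×10⁻⁶/0.0219) = 0.0149 m/s.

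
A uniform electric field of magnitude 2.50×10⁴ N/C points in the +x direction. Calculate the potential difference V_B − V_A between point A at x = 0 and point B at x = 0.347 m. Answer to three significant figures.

-8680 V

In a uniform field, potential decreases in the direction of E: V_B − V_A = −E·Δx.
V_B − V_A = −(2.50×10⁴ V/m)(0.347 m) = -8680 V.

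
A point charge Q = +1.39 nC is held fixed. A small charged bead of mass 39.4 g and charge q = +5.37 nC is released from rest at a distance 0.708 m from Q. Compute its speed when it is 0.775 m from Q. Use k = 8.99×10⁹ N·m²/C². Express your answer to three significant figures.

6.45×10⁻⁴ m/s

Only the electrostatic force acts, so mechanical energy is conserved: ½mv² = U₁ − U₂ = kQq(1/r₁ − 1/r₂).
U₁ − U₂ = (8.99×10⁹ N·m²/C²)(1.39×10⁻⁹ C)(5.37×10⁻⁹ C)(1/0.708 − 1/0.775) = 8.19×10⁻⁹ J.
v = √(2·8.19×10⁻⁹/0.0394) = 6.45×10⁻⁴ m/s.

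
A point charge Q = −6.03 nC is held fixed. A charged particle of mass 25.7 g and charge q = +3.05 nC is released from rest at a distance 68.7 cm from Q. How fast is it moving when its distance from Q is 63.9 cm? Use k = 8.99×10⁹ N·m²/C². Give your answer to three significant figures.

1.19×10⁻³ m/s

Only the electrostatic force acts, so mechanical energy is conserved: ½mv² = U₁ − U₂ = kQq(1/r₁ − 1/r₂).
U₁ − U₂ = (8.99×10⁹ N·m²/C²)(-6.03×10⁻⁹ C)(3.05×10⁻⁹ C)(1/0.687 − 1/0.639) = 1.81×10⁻⁸ J.
v = √(2·1.81×10⁻⁸/0.0257) = 1.19×10⁻³ m/s.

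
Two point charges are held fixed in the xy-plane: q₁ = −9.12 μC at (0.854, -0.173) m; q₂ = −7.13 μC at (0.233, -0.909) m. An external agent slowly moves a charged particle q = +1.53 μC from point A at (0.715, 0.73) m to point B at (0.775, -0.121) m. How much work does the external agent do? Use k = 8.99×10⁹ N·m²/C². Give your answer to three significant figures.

-1.23 J

For quasistatic motion the external work equals the change in potential energy: W_ext = qΔV = q(V_B − V_A).
At A: distances to the source charges are 0.914 m, 1.71 m; V_A = Σ kqᵢ/rᵢ = -1.27×10⁵ V.
At B: distances to the source charges are 0.0946 m, 0.956 m; V_B = Σ kqᵢ/rᵢ = -9.34×10⁵ V.
ΔV = V_B − V_A = -8.07×10⁵ V.
W_ext = qΔV = (1.53×10⁻⁶ C)(-8.07×10⁵ V) = -1.23 J.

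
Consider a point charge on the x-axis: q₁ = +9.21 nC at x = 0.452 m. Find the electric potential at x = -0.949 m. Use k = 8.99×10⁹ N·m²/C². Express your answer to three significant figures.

The total potential is the scalar sum of each charge's contribution, V = Σ kqᵢ/rᵢ.
V = k[(9.21×10⁻⁹)/(1.40)] = 59.1 V.

59.1 V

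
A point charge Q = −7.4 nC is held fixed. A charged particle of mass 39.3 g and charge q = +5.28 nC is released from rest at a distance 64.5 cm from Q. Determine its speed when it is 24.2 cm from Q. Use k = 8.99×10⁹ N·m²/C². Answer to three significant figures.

6.79×10⁻³ m/s

Only the electrostatic force acts, so mechanical energy is conserved: ½mv² = U₁ − U₂ = kQq(1/r₁ − 1/r₂).
U₁ − U₂ = (8.99×10⁹ N·m²/C²)(-7.40×10⁻⁹ C)(5.28×10⁻⁹ C)(1/0.645 − 1/0.242) = 9.07×10⁻⁷ J.
v = √(2·9.07×10⁻⁷/0.0393) = 6.79×10⁻³ m/s.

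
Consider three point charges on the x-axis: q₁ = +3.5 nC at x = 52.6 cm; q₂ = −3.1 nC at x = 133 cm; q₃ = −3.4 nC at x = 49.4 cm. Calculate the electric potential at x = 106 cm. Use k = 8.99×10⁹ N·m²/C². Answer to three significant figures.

The total potential is the scalar sum of each charge's contribution, V = Σ kqᵢ/rᵢ.
Distances from the field point to each charge: r₁ = 0.534 m, r₂ = 0.270 m, r₃ = 0.566 m.
V = k[(3.50×10⁻⁹)/(0.534) + (-3.10×10⁻⁹)/(0.270) + (-3.40×10⁻⁹)/(0.566)] = -98.3 V.

-98.3 V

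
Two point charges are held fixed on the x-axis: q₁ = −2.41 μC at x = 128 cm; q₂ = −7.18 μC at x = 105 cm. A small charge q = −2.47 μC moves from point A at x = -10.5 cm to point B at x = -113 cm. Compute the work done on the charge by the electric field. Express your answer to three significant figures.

0.0813 J

The work done by the electric force is W_field = −ΔU = −q(V_B − V_A) = q(V_A − V_B).
At A: distances to the source charges are 1.39 m, 1.16 m; V_A = Σ kqᵢ/rᵢ = -7.15×10⁴ V.
At B: distances to the source charges are 2.41 m, 2.18 m; V_B = Σ kqᵢ/rᵢ = -3.86×10⁴ V.
ΔV = V_B − V_A = 3.29×10⁴ V.
W_field = −qΔV = −(-2.47×10⁻⁶ C)(3.29×10⁴ V) = 0.0813 J.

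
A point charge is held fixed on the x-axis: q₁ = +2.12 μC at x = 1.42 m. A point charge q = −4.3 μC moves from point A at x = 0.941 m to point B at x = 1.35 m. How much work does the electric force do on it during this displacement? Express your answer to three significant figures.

The work done by the electric force is W_field = −ΔU = −q(V_B − V_A) = q(V_A − V_B).
At A: distance to the source charge is 0.479 m; V_A = kq₁/r = 3.98×10⁴ V.
At B: distance to the source charge is 0.0700 m; V_B = kq₁/r = 2.72×10⁵ V.
ΔV = V_B − V_A = 2.32×10⁵ V.
W_field = −qΔV = −(-4.30×10⁻⁶ C)(2.32×10⁵ V) = 1.00 J.

1.00 J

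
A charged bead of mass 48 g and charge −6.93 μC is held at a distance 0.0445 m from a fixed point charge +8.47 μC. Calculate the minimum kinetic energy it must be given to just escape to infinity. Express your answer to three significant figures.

11.9 J

To just escape, total mechanical energy must reach zero at infinity: ½mv²_min + U = 0, so ½mv²_min = −U = |kQq|/r.
|U| = |kQq|/r = (8.99×10⁹ N·m²/C²)(8.47×10⁻⁶)(6.93×10⁻⁶)/(0.0445) = 11.9 J.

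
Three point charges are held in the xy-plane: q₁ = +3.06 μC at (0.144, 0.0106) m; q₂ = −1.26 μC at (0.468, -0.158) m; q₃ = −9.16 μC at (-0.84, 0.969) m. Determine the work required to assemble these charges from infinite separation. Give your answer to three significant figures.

The work to assemble the configuration equals its total potential energy, U = Σ kqᵢqⱼ/rᵢⱼ over all pairs.
Pair separations: r₁₂ = 0.365 m, r₁₃ = 1.37 m, r₂₃ = 1.73 m.
U = (-0.0949) + (-0.183) + (0.0601) = -0.218 J.

-0.218 J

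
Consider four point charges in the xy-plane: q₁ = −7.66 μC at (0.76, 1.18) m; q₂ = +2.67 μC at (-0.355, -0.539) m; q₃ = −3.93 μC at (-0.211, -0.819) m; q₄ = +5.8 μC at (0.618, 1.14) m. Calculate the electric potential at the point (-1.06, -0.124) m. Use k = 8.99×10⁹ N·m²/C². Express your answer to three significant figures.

Electric potential is a scalar, so the contributions from each charge add algebraically: V = Σ kqᵢ/rᵢ.
Distances from the field point to each charge: r₁ = 2.24 m, r₂ = 0.818 m, r₃ = 1.10 m, r₄ = 2.10 m.
V = k[(-7.66×10⁻⁶)/(2.24) + (2.67×10⁻⁶)/(0.818) + (-3.93×10⁻⁶)/(1.10) + (5.80×10⁻⁶)/(2.10)] = -8800 V.

-8800 V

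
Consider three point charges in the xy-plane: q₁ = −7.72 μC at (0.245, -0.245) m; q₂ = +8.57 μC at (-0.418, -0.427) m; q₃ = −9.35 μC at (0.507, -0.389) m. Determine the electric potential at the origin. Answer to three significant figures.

-2.03×10⁵ V

Electric potential is a scalar, so the contributions from each charge add algebraically: V = Σ kqᵢ/rᵢ.
Distances from the field point to each charge: r₁ = 0.346 m, r₂ = 0.598 m, r₃ = 0.639 m.
V = k[(-7.72×10⁻⁶)/(0.346) + (8.57×10⁻⁶)/(0.598) + (-9.35×10⁻⁶)/(0.639)] = -2.03×10⁵ V.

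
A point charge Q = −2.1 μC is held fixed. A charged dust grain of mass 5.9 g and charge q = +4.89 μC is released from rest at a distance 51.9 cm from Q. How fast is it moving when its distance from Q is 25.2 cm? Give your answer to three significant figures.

Only the electrostatic force acts, so mechanical energy is conserved: ½mv² = U₁ − U₂ = kQq(1/r₁ − 1/r₂).
U₁ − U₂ = (8.99×10⁹ N·m²/C²)(-2.10×10⁻⁶ C)(4.89×10⁻⁶ C)(1/0.519 − 1/0.252) = 0.188 J.
v = √(2·0.188/5.90×10⁻³) = 7.99 m/s.

7.99 m/s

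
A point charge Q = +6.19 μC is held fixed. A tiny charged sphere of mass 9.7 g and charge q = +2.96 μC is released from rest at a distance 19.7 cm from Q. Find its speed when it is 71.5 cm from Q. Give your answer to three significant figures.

11.2 m/s

Only the electrostatic force acts, so mechanical energy is conserved: ½mv² = U₁ − U₂ = kQq(1/r₁ − 1/r₂).
U₁ − U₂ = (8.99×10⁹ N·m²/C²)(6.19×10⁻⁶ C)(2.96×10⁻⁶ C)(1/0.197 − 1/0.715) = 0.606 J.
v = √(2·0.606/9.70×10⁻³) = 11.2 m/s.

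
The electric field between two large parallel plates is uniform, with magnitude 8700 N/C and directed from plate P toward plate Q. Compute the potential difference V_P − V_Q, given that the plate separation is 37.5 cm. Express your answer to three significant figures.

In a uniform field, potential decreases in the direction of E: ΔV = −E·d for a displacement d parallel to E.
Going from Q to P is a displacement of 37.5 cm opposite to the field, so V_P − V_Q = +Ed = 3260 V.

3260 V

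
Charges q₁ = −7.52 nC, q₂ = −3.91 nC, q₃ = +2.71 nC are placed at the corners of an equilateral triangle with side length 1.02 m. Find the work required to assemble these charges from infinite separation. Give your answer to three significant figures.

The work to assemble the configuration equals its total potential energy, U = Σ kqᵢqⱼ/rᵢⱼ over all pairs.
All three pair separations equal the side length, 1.02 m.
U = (2.59×10⁻⁷) + (-1.80×10⁻⁷) + (-9.34×10⁻⁸) = -1.39×10⁻⁸ J.

-1.39×10⁻⁸ J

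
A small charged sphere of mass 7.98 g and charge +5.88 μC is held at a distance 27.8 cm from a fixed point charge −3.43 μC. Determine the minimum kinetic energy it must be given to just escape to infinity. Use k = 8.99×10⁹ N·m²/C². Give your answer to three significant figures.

0.652 J

To just escape, total mechanical energy must reach zero at infinity: ½mv²_min + U = 0, so ½mv²_min = −U = |kQq|/r.
|U| = |kQq|/r = (8.99×10⁹ N·m²/C²)(3.43×10⁻⁶)(5.88×10⁻⁶)/(0.278) = 0.652 J.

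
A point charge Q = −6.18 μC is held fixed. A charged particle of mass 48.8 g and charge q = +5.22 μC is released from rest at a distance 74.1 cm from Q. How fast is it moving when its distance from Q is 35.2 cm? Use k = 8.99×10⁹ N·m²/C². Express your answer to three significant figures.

4.21 m/s

Only the electrostatic force acts, so mechanical energy is conserved: ½mv² = U₁ − U₂ = kQq(1/r₁ − 1/r₂).
U₁ − U₂ = (8.99×10⁹ N·m²/C²)(-6.18×10⁻⁶ C)(5.22×10⁻⁶ C)(1/0.741 − 1/0.352) = 0.433 J.
v = √(2·0.433/0.0488) = 4.21 m/s.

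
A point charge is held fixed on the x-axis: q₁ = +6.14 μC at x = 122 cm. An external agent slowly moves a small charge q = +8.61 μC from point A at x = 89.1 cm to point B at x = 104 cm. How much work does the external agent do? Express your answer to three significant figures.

1.20 J

For quasistatic motion the external work equals the change in potential energy: W_ext = qΔV = q(V_B − V_A).
At A: distance to the source charge is 0.329 m; V_A = kq₁/r = 1.68×10⁵ V.
At B: distance to the source charge is 0.180 m; V_B = kq₁/r = 3.07×10⁵ V.
ΔV = V_B − V_A = 1.39×10⁵ V.
W_ext = qΔV = (8.61×10⁻⁶ C)(1.39×10⁵ V) = 1.20 J.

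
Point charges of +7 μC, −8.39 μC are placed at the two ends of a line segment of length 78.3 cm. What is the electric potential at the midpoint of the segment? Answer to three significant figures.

Electric potential is a scalar, so the contributions from each charge add algebraically: V = Σ kqᵢ/rᵢ.
Each charge is 0.391 m from the midpoint.
V = k[(7.00×10⁻⁶)/(0.391) + (-8.39×10⁻⁶)/(0.391)] = -3.19×10⁴ V.

-3.19×10⁴ V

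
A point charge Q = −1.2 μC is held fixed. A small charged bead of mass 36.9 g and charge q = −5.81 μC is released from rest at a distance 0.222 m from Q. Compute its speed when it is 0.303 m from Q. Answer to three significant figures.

2.02 m/s

Only the electrostatic force acts, so mechanical energy is conserved: ½mv² = U₁ − U₂ = kQq(1/r₁ − 1/r₂).
U₁ − U₂ = (8.99×10⁹ N·m²/C²)(-1.20×10⁻⁶ C)(-5.81×10⁻⁶ C)(1/0.222 − 1/0.303) = 0.0755 J.
v = √(2·0.0755/0.0369) = 2.02 m/s.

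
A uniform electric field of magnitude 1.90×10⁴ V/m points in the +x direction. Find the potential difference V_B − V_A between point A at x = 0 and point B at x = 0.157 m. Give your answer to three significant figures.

In a uniform field, potential decreases in the direction of E: V_B − V_A = −E·Δx.
V_B − V_A = −(1.90×10⁴ V/m)(0.157 m) = -2980 V.

-2980 V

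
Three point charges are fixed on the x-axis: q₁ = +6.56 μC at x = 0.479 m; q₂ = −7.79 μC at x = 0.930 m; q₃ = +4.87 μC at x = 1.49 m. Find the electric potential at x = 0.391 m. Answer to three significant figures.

The total potential is the scalar sum of each charge's contribution, V = Σ kqᵢ/rᵢ.
Distances from the field point to each charge: r₁ = 0.0880 m, r₂ = 0.539 m, r₃ = 1.10 m.
V = k[(6.56×10⁻⁶)/(0.0880) + (-7.79×10⁻⁶)/(0.539) + (4.87×10⁻⁶)/(1.10)] = 5.80×10⁵ V.

5.80×10⁵ V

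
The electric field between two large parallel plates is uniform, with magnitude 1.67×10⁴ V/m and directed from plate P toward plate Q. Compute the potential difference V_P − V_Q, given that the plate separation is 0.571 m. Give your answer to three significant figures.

In a uniform field, potential decreases in the direction of E: ΔV = −E·d for a displacement d parallel to E.
Going from Q to P is a displacement of 0.571 m opposite to the field, so V_P − V_Q = +Ed = 9540 V.

9540 V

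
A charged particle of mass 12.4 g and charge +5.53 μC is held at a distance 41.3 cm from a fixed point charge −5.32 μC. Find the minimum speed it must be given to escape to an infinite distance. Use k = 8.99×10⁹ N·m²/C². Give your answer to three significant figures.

To just escape, total mechanical energy must reach zero at infinity: ½mv²_min + U = 0, so ½mv²_min = −U = |kQq|/r.
|U| = |kQq|/r = (8.99×10⁹ N·m²/C²)(5.32×10⁻⁶)(5.53×10⁻⁶)/(0.413) = 0.640 J.
v_min = √(2|U|/m) = √(2·0.640/0.0124) = 10.2 m/s.

10.2 m/s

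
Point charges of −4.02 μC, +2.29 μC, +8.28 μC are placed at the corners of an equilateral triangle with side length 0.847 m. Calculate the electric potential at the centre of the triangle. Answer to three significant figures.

1.20×10⁵ V

The total potential is the scalar sum of each charge's contribution, V = Σ kqᵢ/rᵢ.
The distance from each vertex to the centroid is a/√3 = 0.489 m.
V = k[(-4.02×10⁻⁶)/(0.489) + (2.29×10⁻⁶)/(0.489) + (8.28×10⁻⁶)/(0.489)] = 1.20×10⁵ V.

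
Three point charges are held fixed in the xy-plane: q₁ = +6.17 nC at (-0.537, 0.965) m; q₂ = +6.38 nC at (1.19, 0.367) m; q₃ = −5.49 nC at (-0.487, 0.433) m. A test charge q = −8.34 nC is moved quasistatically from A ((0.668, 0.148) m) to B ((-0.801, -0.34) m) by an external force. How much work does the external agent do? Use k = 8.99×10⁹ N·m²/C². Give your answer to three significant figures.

For quasistatic motion the external work equals the change in potential energy: W_ext = qΔV = q(V_B − V_A).
At A: distances to the source charges are 1.46 m, 0.566 m, 1.19 m; V_A = Σ kqᵢ/rᵢ = 97.9 V.
At B: distances to the source charges are 1.33 m, 2.11 m, 0.834 m; V_B = Σ kqᵢ/rᵢ = 9.65 V.
ΔV = V_B − V_A = -88.3 V.
W_ext = qΔV = (-8.34×10⁻⁹ C)(-88.3 V) = 7.36×10⁻⁷ J.

7.36×10⁻⁷ J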